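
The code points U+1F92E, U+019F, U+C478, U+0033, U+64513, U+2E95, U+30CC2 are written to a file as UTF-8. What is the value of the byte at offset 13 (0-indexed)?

U+1F92E → 4-byte form F0 9F A4 AE at offsets 0–3.
U+019F → 2-byte form C6 9F at offsets 4–5.
U+C478 → 3-byte form EC 91 B8 at offsets 6–8.
U+0033 → 1-byte form 33 at offsets 9–9.
U+64513 → 4-byte form F1 A4 94 93 at offsets 10–13.
Offset 13 falls in char 5's range; it's byte 4 of F1 A4 94 93 = 0x93.

0x93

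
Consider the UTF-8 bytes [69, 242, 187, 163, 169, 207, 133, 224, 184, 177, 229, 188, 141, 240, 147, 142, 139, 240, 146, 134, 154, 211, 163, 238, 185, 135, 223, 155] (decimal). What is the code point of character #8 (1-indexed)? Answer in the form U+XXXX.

U+04E3

Offset 0: leading byte 0x45 = 01000101 → 1-byte char #1 = 45.
Offset 1: leading byte 0xF2 = 11110010 → 4-byte char #2 = F2 BB A3 A9.
Offset 5: leading byte 0xCF = 11001111 → 2-byte char #3 = CF 85.
Offset 7: leading byte 0xE0 = 11100000 → 3-byte char #4 = E0 B8 B1.
Offset 10: leading byte 0xE5 = 11100101 → 3-byte char #5 = E5 BC 8D.
Offset 13: leading byte 0xF0 = 11110000 → 4-byte char #6 = F0 93 8E 8B.
Offset 17: leading byte 0xF0 = 11110000 → 4-byte char #7 = F0 92 86 9A.
Offset 21: leading byte 0xD3 = 11010011 → 2-byte char #8 = D3 A3.
Leading byte 0xD3 = 11010011 matches 110xxxxx → 2-byte sequence.
Byte 1: 0xD3 = 11010011, payload 10011 (5 bits).
Byte 2: 0xA3 = 10100011 (10xxxxxx ✓), payload 100011.
Concatenate: 10011100011 = 0x4E3 (11 bits → U+04E3).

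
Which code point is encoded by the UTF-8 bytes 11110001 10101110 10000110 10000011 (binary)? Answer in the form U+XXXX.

U+6E183

Leading byte 0xF1 = 11110001 matches 11110xxx → 4-byte sequence.
Byte 1: 0xF1 = 11110001, payload 001 (3 bits).
Byte 2: 0xAE = 10101110 (10xxxxxx ✓), payload 101110.
Byte 3: 0x86 = 10000110 (10xxxxxx ✓), payload 000110.
Byte 4: 0x83 = 10000011 (10xxxxxx ✓), payload 000011.
Concatenate: 001101110000110000011 = 0x6E183 (21 bits → U+6E183).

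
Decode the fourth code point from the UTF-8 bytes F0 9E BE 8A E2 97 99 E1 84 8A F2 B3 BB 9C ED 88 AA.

Offset 0: leading byte 0xF0 = 11110000 → 4-byte char #1 = F0 9E BE 8A.
Offset 4: leading byte 0xE2 = 11100010 → 3-byte char #2 = E2 97 99.
Offset 7: leading byte 0xE1 = 11100001 → 3-byte char #3 = E1 84 8A.
Offset 10: leading byte 0xF2 = 11110010 → 4-byte char #4 = F2 B3 BB 9C.
Leading byte 0xF2 = 11110010 matches 11110xxx → 4-byte sequence.
Byte 1: 0xF2 = 11110010, payload 010 (3 bits).
Byte 2: 0xB3 = 10110011 (10xxxxxx ✓), payload 110011.
Byte 3: 0xBB = 10111011 (10xxxxxx ✓), payload 111011.
Byte 4: 0x9C = 10011100 (10xxxxxx ✓), payload 011100.
Concatenate: 010110011111011011100 = 0xB3EDC (21 bits → U+B3EDC).

U+B3EDC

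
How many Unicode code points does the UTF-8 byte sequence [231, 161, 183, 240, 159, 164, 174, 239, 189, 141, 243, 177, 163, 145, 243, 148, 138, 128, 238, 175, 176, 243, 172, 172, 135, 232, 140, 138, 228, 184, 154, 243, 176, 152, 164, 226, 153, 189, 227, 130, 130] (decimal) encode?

12

Byte at offset 0: 0xE7 = 11100111 → 3-byte char (#1). Advance 3.
Byte at offset 3: 0xF0 = 11110000 → 4-byte char (#2). Advance 4.
Byte at offset 7: 0xEF = 11101111 → 3-byte char (#3). Advance 3.
Byte at offset 10: 0xF3 = 11110011 → 4-byte char (#4). Advance 4.
Byte at offset 14: 0xF3 = 11110011 → 4-byte char (#5). Advance 4.
Byte at offset 18: 0xEE = 11101110 → 3-byte char (#6). Advance 3.
Byte at offset 21: 0xF3 = 11110011 → 4-byte char (#7). Advance 4.
Byte at offset 25: 0xE8 = 11101000 → 3-byte char (#8). Advance 3.
Byte at offset 28: 0xE4 = 11100100 → 3-byte char (#9). Advance 3.
Byte at offset 31: 0xF3 = 11110011 → 4-byte char (#10). Advance 4.
Byte at offset 35: 0xE2 = 11100010 → 3-byte char (#11). Advance 3.
Byte at offset 38: 0xE3 = 11100011 → 3-byte char (#12). Advance 3.
Reached end at offset 41 after 12 code points.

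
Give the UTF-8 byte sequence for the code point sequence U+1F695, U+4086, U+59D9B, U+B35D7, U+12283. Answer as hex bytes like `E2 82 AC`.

U+1F695: 4-byte form → F0 9F 9A 95.
U+4086: 3-byte form → E4 82 86.
U+59D9B: 4-byte form → F1 99 B6 9B.
U+B35D7: 4-byte form → F2 B3 97 97.
U+12283: 4-byte form → F0 92 8A 83.
Concatenated (19 bytes): F0 9F 9A 95 E4 82 86 F1 99 B6 9B F2 B3 97 97 F0 92 8A 83.

F0 9F 9A 95 E4 82 86 F1 99 B6 9B F2 B3 97 97 F0 92 8A 83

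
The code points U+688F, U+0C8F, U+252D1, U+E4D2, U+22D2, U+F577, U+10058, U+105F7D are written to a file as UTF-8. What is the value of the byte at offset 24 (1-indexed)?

0xF4

1-indexed offset 24 is 0-indexed offset 23.
U+688F → 3-byte form E6 A2 8F at offsets 0–2.
U+0C8F → 3-byte form E0 B2 8F at offsets 3–5.
U+252D1 → 4-byte form F0 A5 8B 91 at offsets 6–9.
U+E4D2 → 3-byte form EE 93 92 at offsets 10–12.
U+22D2 → 3-byte form E2 8B 92 at offsets 13–15.
U+F577 → 3-byte form EF 95 B7 at offsets 16–18.
U+10058 → 4-byte form F0 90 81 98 at offsets 19–22.
U+105F7D → 4-byte form F4 85 BD BD at offsets 23–26.
Offset 23 falls in char 8's range; it's byte 1 of F4 85 BD BD = 0xF4.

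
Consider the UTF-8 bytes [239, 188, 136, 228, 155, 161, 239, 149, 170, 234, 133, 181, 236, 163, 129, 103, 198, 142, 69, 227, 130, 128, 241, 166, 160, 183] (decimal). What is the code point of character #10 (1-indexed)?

Offset 0: leading byte 0xEF = 11101111 → 3-byte char #1 = EF BC 88.
Offset 3: leading byte 0xE4 = 11100100 → 3-byte char #2 = E4 9B A1.
Offset 6: leading byte 0xEF = 11101111 → 3-byte char #3 = EF 95 AA.
Offset 9: leading byte 0xEA = 11101010 → 3-byte char #4 = EA 85 B5.
Offset 12: leading byte 0xEC = 11101100 → 3-byte char #5 = EC A3 81.
Offset 15: leading byte 0x67 = 01100111 → 1-byte char #6 = 67.
Offset 16: leading byte 0xC6 = 11000110 → 2-byte char #7 = C6 8E.
Offset 18: leading byte 0x45 = 01000101 → 1-byte char #8 = 45.
Offset 19: leading byte 0xE3 = 11100011 → 3-byte char #9 = E3 82 80.
Offset 22: leading byte 0xF1 = 11110001 → 4-byte char #10 = F1 A6 A0 B7.
Leading byte 0xF1 = 11110001 matches 11110xxx → 4-byte sequence.
Byte 1: 0xF1 = 11110001, payload 001 (3 bits).
Byte 2: 0xA6 = 10100110 (10xxxxxx ✓), payload 100110.
Byte 3: 0xA0 = 10100000 (10xxxxxx ✓), payload 100000.
Byte 4: 0xB7 = 10110111 (10xxxxxx ✓), payload 110111.
Concatenate: 001100110100000110111 = 0x66837 (21 bits → U+66837).

U+66837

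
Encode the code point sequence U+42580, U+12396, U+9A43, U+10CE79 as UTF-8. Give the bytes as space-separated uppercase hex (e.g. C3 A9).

U+42580: 4-byte form → F1 82 96 80.
U+12396: 4-byte form → F0 92 8E 96.
U+9A43: 3-byte form → E9 A9 83.
U+10CE79: 4-byte form → F4 8C B9 B9.
Concatenated (15 bytes): F1 82 96 80 F0 92 8E 96 E9 A9 83 F4 8C B9 B9.

F1 82 96 80 F0 92 8E 96 E9 A9 83 F4 8C B9 B9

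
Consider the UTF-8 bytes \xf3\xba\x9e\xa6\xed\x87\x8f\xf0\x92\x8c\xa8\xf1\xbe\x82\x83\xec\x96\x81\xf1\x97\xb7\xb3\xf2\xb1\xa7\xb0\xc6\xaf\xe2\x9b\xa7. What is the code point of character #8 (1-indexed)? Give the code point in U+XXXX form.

U+01AF

Offset 0: leading byte 0xF3 = 11110011 → 4-byte char #1 = F3 BA 9E A6.
Offset 4: leading byte 0xED = 11101101 → 3-byte char #2 = ED 87 8F.
Offset 7: leading byte 0xF0 = 11110000 → 4-byte char #3 = F0 92 8C A8.
Offset 11: leading byte 0xF1 = 11110001 → 4-byte char #4 = F1 BE 82 83.
Offset 15: leading byte 0xEC = 11101100 → 3-byte char #5 = EC 96 81.
Offset 18: leading byte 0xF1 = 11110001 → 4-byte char #6 = F1 97 B7 B3.
Offset 22: leading byte 0xF2 = 11110010 → 4-byte char #7 = F2 B1 A7 B0.
Offset 26: leading byte 0xC6 = 11000110 → 2-byte char #8 = C6 AF.
Leading byte 0xC6 = 11000110 matches 110xxxxx → 2-byte sequence.
Byte 1: 0xC6 = 11000110, payload 00110 (5 bits).
Byte 2: 0xAF = 10101111 (10xxxxxx ✓), payload 101111.
Concatenate: 00110101111 = 0x1AF (11 bits → U+01AF).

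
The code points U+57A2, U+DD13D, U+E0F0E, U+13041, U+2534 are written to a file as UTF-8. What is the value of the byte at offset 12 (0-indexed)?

0x93

U+57A2 → 3-byte form E5 9E A2 at offsets 0–2.
U+DD13D → 4-byte form F3 9D 84 BD at offsets 3–6.
U+E0F0E → 4-byte form F3 A0 BC 8E at offsets 7–10.
U+13041 → 4-byte form F0 93 81 81 at offsets 11–14.
Offset 12 falls in char 4's range; it's byte 2 of F0 93 81 81 = 0x93.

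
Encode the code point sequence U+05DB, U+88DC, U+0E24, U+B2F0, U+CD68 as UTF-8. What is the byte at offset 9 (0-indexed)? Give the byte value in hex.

U+05DB → 2-byte form D7 9B at offsets 0–1.
U+88DC → 3-byte form E8 A3 9C at offsets 2–4.
U+0E24 → 3-byte form E0 B8 A4 at offsets 5–7.
U+B2F0 → 3-byte form EB 8B B0 at offsets 8–10.
Offset 9 falls in char 4's range; it's byte 2 of EB 8B B0 = 0x8B.

0x8B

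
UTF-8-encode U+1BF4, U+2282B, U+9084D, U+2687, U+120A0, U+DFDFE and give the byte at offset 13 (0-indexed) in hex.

0x87

U+1BF4 → 3-byte form E1 AF B4 at offsets 0–2.
U+2282B → 4-byte form F0 A2 A0 AB at offsets 3–6.
U+9084D → 4-byte form F2 90 A1 8D at offsets 7–10.
U+2687 → 3-byte form E2 9A 87 at offsets 11–13.
Offset 13 falls in char 4's range; it's byte 3 of E2 9A 87 = 0x87.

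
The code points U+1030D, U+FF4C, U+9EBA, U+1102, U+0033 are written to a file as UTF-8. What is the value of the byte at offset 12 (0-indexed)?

0x82

U+1030D → 4-byte form F0 90 8C 8D at offsets 0–3.
U+FF4C → 3-byte form EF BD 8C at offsets 4–6.
U+9EBA → 3-byte form E9 BA BA at offsets 7–9.
U+1102 → 3-byte form E1 84 82 at offsets 10–12.
Offset 12 falls in char 4's range; it's byte 3 of E1 84 82 = 0x82.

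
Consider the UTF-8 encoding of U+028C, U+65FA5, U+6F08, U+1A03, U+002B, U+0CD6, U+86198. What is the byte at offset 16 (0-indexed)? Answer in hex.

U+028C → 2-byte form CA 8C at offsets 0–1.
U+65FA5 → 4-byte form F1 A5 BE A5 at offsets 2–5.
U+6F08 → 3-byte form E6 BC 88 at offsets 6–8.
U+1A03 → 3-byte form E1 A8 83 at offsets 9–11.
U+002B → 1-byte form 2B at offsets 12–12.
U+0CD6 → 3-byte form E0 B3 96 at offsets 13–15.
U+86198 → 4-byte form F2 86 86 98 at offsets 16–19.
Offset 16 falls in char 7's range; it's byte 1 of F2 86 86 98 = 0xF2.

0xF2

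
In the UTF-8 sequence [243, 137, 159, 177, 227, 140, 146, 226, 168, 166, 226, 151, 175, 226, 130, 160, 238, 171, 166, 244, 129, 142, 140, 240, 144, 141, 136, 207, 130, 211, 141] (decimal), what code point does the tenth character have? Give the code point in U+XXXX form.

Offset 0: leading byte 0xF3 = 11110011 → 4-byte char #1 = F3 89 9F B1.
Offset 4: leading byte 0xE3 = 11100011 → 3-byte char #2 = E3 8C 92.
Offset 7: leading byte 0xE2 = 11100010 → 3-byte char #3 = E2 A8 A6.
Offset 10: leading byte 0xE2 = 11100010 → 3-byte char #4 = E2 97 AF.
Offset 13: leading byte 0xE2 = 11100010 → 3-byte char #5 = E2 82 A0.
Offset 16: leading byte 0xEE = 11101110 → 3-byte char #6 = EE AB A6.
Offset 19: leading byte 0xF4 = 11110100 → 4-byte char #7 = F4 81 8E 8C.
Offset 23: leading byte 0xF0 = 11110000 → 4-byte char #8 = F0 90 8D 88.
Offset 27: leading byte 0xCF = 11001111 → 2-byte char #9 = CF 82.
Offset 29: leading byte 0xD3 = 11010011 → 2-byte char #10 = D3 8D.
Leading byte 0xD3 = 11010011 matches 110xxxxx → 2-byte sequence.
Byte 1: 0xD3 = 11010011, payload 10011 (5 bits).
Byte 2: 0x8D = 10001101 (10xxxxxx ✓), payload 001101.
Concatenate: 10011001101 = 0x4CD (11 bits → U+04CD).

U+04CD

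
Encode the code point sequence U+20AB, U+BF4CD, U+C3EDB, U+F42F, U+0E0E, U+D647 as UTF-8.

E2 82 AB F2 BF 93 8D F3 83 BB 9B EF 90 AF E0 B8 8E ED 99 87

U+20AB: 3-byte form → E2 82 AB.
U+BF4CD: 4-byte form → F2 BF 93 8D.
U+C3EDB: 4-byte form → F3 83 BB 9B.
U+F42F: 3-byte form → EF 90 AF.
U+0E0E: 3-byte form → E0 B8 8E.
U+D647: 3-byte form → ED 99 87.
Concatenated (20 bytes): E2 82 AB F2 BF 93 8D F3 83 BB 9B EF 90 AF E0 B8 8E ED 99 87.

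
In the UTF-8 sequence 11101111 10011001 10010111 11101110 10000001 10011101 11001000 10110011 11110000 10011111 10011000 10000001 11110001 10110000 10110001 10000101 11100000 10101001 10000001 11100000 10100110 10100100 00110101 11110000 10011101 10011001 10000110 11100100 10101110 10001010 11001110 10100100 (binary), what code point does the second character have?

Offset 0: leading byte 0xEF = 11101111 → 3-byte char #1 = EF 99 97.
Offset 3: leading byte 0xEE = 11101110 → 3-byte char #2 = EE 81 9D.
Leading byte 0xEE = 11101110 matches 1110xxxx → 3-byte sequence.
Byte 1: 0xEE = 11101110, payload 1110 (4 bits).
Byte 2: 0x81 = 10000001 (10xxxxxx ✓), payload 000001.
Byte 3: 0x9D = 10011101 (10xxxxxx ✓), payload 011101.
Concatenate: 1110000001011101 = 0xE05D (16 bits → U+E05D).

U+E05D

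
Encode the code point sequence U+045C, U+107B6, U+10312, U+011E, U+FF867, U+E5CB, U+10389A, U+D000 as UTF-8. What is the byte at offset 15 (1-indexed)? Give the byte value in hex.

0xA1

1-indexed offset 15 is 0-indexed offset 14.
U+045C → 2-byte form D1 9C at offsets 0–1.
U+107B6 → 4-byte form F0 90 9E B6 at offsets 2–5.
U+10312 → 4-byte form F0 90 8C 92 at offsets 6–9.
U+011E → 2-byte form C4 9E at offsets 10–11.
U+FF867 → 4-byte form F3 BF A1 A7 at offsets 12–15.
Offset 14 falls in char 5's range; it's byte 3 of F3 BF A1 A7 = 0xA1.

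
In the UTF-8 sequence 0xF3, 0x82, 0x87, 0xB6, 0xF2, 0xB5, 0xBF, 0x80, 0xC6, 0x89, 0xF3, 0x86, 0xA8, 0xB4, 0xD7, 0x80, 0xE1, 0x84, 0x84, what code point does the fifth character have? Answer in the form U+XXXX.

Offset 0: leading byte 0xF3 = 11110011 → 4-byte char #1 = F3 82 87 B6.
Offset 4: leading byte 0xF2 = 11110010 → 4-byte char #2 = F2 B5 BF 80.
Offset 8: leading byte 0xC6 = 11000110 → 2-byte char #3 = C6 89.
Offset 10: leading byte 0xF3 = 11110011 → 4-byte char #4 = F3 86 A8 B4.
Offset 14: leading byte 0xD7 = 11010111 → 2-byte char #5 = D7 80.
Leading byte 0xD7 = 11010111 matches 110xxxxx → 2-byte sequence.
Byte 1: 0xD7 = 11010111, payload 10111 (5 bits).
Byte 2: 0x80 = 10000000 (10xxxxxx ✓), payload 000000.
Concatenate: 10111000000 = 0x5C0 (11 bits → U+05C0).

U+05C0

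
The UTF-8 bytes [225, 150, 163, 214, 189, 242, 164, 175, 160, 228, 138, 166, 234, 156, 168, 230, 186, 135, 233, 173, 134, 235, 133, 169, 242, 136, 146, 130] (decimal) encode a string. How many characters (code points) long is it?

9

Byte at offset 0: 0xE1 = 11100001 → 3-byte char (#1). Advance 3.
Byte at offset 3: 0xD6 = 11010110 → 2-byte char (#2). Advance 2.
Byte at offset 5: 0xF2 = 11110010 → 4-byte char (#3). Advance 4.
Byte at offset 9: 0xE4 = 11100100 → 3-byte char (#4). Advance 3.
Byte at offset 12: 0xEA = 11101010 → 3-byte char (#5). Advance 3.
Byte at offset 15: 0xE6 = 11100110 → 3-byte char (#6). Advance 3.
Byte at offset 18: 0xE9 = 11101001 → 3-byte char (#7). Advance 3.
Byte at offset 21: 0xEB = 11101011 → 3-byte char (#8). Advance 3.
Byte at offset 24: 0xF2 = 11110010 → 4-byte char (#9). Advance 4.
Reached end at offset 28 after 9 code points.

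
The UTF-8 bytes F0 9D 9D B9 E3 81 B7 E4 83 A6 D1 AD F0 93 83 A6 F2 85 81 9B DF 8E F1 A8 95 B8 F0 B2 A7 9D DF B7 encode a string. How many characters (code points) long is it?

Byte at offset 0: 0xF0 = 11110000 → 4-byte char (#1). Advance 4.
Byte at offset 4: 0xE3 = 11100011 → 3-byte char (#2). Advance 3.
Byte at offset 7: 0xE4 = 11100100 → 3-byte char (#3). Advance 3.
Byte at offset 10: 0xD1 = 11010001 → 2-byte char (#4). Advance 2.
Byte at offset 12: 0xF0 = 11110000 → 4-byte char (#5). Advance 4.
Byte at offset 16: 0xF2 = 11110010 → 4-byte char (#6). Advance 4.
Byte at offset 20: 0xDF = 11011111 → 2-byte char (#7). Advance 2.
Byte at offset 22: 0xF1 = 11110001 → 4-byte char (#8). Advance 4.
Byte at offset 26: 0xF0 = 11110000 → 4-byte char (#9). Advance 4.
Byte at offset 30: 0xDF = 11011111 → 2-byte char (#10). Advance 2.
Reached end at offset 32 after 10 code points.

10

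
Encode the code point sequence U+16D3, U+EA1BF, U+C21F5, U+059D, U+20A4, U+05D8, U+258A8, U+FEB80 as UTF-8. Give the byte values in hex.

U+16D3: 3-byte form → E1 9B 93.
U+EA1BF: 4-byte form → F3 AA 86 BF.
U+C21F5: 4-byte form → F3 82 87 B5.
U+059D: 2-byte form → D6 9D.
U+20A4: 3-byte form → E2 82 A4.
U+05D8: 2-byte form → D7 98.
U+258A8: 4-byte form → F0 A5 A2 A8.
U+FEB80: 4-byte form → F3 BE AE 80.
Concatenated (26 bytes): E1 9B 93 F3 AA 86 BF F3 82 87 B5 D6 9D E2 82 A4 D7 98 F0 A5 A2 A8 F3 BE AE 80.

E1 9B 93 F3 AA 86 BF F3 82 87 B5 D6 9D E2 82 A4 D7 98 F0 A5 A2 A8 F3 BE AE 80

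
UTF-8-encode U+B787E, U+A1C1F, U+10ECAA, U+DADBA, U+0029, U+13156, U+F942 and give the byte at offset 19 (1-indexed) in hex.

1-indexed offset 19 is 0-indexed offset 18.
U+B787E → 4-byte form F2 B7 A1 BE at offsets 0–3.
U+A1C1F → 4-byte form F2 A1 B0 9F at offsets 4–7.
U+10ECAA → 4-byte form F4 8E B2 AA at offsets 8–11.
U+DADBA → 4-byte form F3 9A B6 BA at offsets 12–15.
U+0029 → 1-byte form 29 at offsets 16–16.
U+13156 → 4-byte form F0 93 85 96 at offsets 17–20.
Offset 18 falls in char 6's range; it's byte 2 of F0 93 85 96 = 0x93.

0x93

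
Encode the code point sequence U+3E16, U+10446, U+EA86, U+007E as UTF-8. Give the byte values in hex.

E3 B8 96 F0 90 91 86 EE AA 86 7E

U+3E16: 3-byte form → E3 B8 96.
U+10446: 4-byte form → F0 90 91 86.
U+EA86: 3-byte form → EE AA 86.
U+007E: 1-byte form → 7E.
Concatenated (11 bytes): E3 B8 96 F0 90 91 86 EE AA 86 7E.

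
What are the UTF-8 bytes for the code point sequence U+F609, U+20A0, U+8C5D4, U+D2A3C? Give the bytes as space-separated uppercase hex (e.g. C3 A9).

EF 98 89 E2 82 A0 F2 8C 97 94 F3 92 A8 BC

U+F609: 3-byte form → EF 98 89.
U+20A0: 3-byte form → E2 82 A0.
U+8C5D4: 4-byte form → F2 8C 97 94.
U+D2A3C: 4-byte form → F3 92 A8 BC.
Concatenated (14 bytes): EF 98 89 E2 82 A0 F2 8C 97 94 F3 92 A8 BC.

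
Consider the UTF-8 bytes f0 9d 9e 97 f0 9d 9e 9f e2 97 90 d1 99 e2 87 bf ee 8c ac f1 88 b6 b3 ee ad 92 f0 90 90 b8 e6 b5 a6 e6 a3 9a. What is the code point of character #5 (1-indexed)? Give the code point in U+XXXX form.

Offset 0: leading byte 0xF0 = 11110000 → 4-byte char #1 = F0 9D 9E 97.
Offset 4: leading byte 0xF0 = 11110000 → 4-byte char #2 = F0 9D 9E 9F.
Offset 8: leading byte 0xE2 = 11100010 → 3-byte char #3 = E2 97 90.
Offset 11: leading byte 0xD1 = 11010001 → 2-byte char #4 = D1 99.
Offset 13: leading byte 0xE2 = 11100010 → 3-byte char #5 = E2 87 BF.
Leading byte 0xE2 = 11100010 matches 1110xxxx → 3-byte sequence.
Byte 1: 0xE2 = 11100010, payload 0010 (4 bits).
Byte 2: 0x87 = 10000111 (10xxxxxx ✓), payload 000111.
Byte 3: 0xBF = 10111111 (10xxxxxx ✓), payload 111111.
Concatenate: 0010000111111111 = 0x21FF (16 bits → U+21FF).

U+21FF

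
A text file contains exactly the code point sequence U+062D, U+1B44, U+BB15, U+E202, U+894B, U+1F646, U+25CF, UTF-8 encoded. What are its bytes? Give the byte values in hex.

U+062D: 2-byte form → D8 AD.
U+1B44: 3-byte form → E1 AD 84.
U+BB15: 3-byte form → EB AC 95.
U+E202: 3-byte form → EE 88 82.
U+894B: 3-byte form → E8 A5 8B.
U+1F646: 4-byte form → F0 9F 99 86.
U+25CF: 3-byte form → E2 97 8F.
Concatenated (21 bytes): D8 AD E1 AD 84 EB AC 95 EE 88 82 E8 A5 8B F0 9F 99 86 E2 97 8F.

D8 AD E1 AD 84 EB AC 95 EE 88 82 E8 A5 8B F0 9F 99 86 E2 97 8F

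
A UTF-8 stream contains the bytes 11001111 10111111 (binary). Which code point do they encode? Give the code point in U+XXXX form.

Leading byte 0xCF = 11001111 matches 110xxxxx → 2-byte sequence.
Byte 1: 0xCF = 11001111, payload 01111 (5 bits).
Byte 2: 0xBF = 10111111 (10xxxxxx ✓), payload 111111.
Concatenate: 01111111111 = 0x3FF (11 bits → U+03FF).

U+03FF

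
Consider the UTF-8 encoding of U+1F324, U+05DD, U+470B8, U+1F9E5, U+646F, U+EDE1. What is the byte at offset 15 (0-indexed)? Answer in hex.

0x91

U+1F324 → 4-byte form F0 9F 8C A4 at offsets 0–3.
U+05DD → 2-byte form D7 9D at offsets 4–5.
U+470B8 → 4-byte form F1 87 82 B8 at offsets 6–9.
U+1F9E5 → 4-byte form F0 9F A7 A5 at offsets 10–13.
U+646F → 3-byte form E6 91 AF at offsets 14–16.
Offset 15 falls in char 5's range; it's byte 2 of E6 91 AF = 0x91.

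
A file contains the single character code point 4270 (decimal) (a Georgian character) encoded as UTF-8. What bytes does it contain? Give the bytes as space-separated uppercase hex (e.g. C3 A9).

U+10AE = 0x10AE = 4270 decimal. In range U+0800–U+FFFF → 3-byte form: 1110xxxx 10xxxxxx 10xxxxxx.
Binary (16 bits): 0001000010101110.
Split 4+6+6: 0001 | 000010 | 101110.
Byte 1: 11100001 = 0xE1.
Byte 2: 10000010 = 0x82.
Byte 3: 10101110 = 0xAE.

E1 82 AE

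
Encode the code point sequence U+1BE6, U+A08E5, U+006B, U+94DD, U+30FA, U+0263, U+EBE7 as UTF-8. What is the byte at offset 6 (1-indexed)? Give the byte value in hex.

1-indexed offset 6 is 0-indexed offset 5.
U+1BE6 → 3-byte form E1 AF A6 at offsets 0–2.
U+A08E5 → 4-byte form F2 A0 A3 A5 at offsets 3–6.
Offset 5 falls in char 2's range; it's byte 3 of F2 A0 A3 A5 = 0xA3.

0xA3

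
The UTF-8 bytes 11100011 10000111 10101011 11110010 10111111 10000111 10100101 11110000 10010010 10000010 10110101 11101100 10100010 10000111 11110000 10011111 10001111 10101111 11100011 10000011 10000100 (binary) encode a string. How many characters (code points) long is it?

Byte at offset 0: 0xE3 = 11100011 → 3-byte char (#1). Advance 3.
Byte at offset 3: 0xF2 = 11110010 → 4-byte char (#2). Advance 4.
Byte at offset 7: 0xF0 = 11110000 → 4-byte char (#3). Advance 4.
Byte at offset 11: 0xEC = 11101100 → 3-byte char (#4). Advance 3.
Byte at offset 14: 0xF0 = 11110000 → 4-byte char (#5). Advance 4.
Byte at offset 18: 0xE3 = 11100011 → 3-byte char (#6). Advance 3.
Reached end at offset 21 after 6 code points.

6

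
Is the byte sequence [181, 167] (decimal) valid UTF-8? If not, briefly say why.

invalid (continuation byte with no leading byte)

Byte 0xB5 = 10110101 has the form 10xxxxxx — a continuation byte — but there is no preceding leading byte.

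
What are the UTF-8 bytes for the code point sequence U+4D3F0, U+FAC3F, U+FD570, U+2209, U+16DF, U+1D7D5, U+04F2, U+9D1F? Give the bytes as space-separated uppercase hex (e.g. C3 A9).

F1 8D 8F B0 F3 BA B0 BF F3 BD 95 B0 E2 88 89 E1 9B 9F F0 9D 9F 95 D3 B2 E9 B4 9F

U+4D3F0: 4-byte form → F1 8D 8F B0.
U+FAC3F: 4-byte form → F3 BA B0 BF.
U+FD570: 4-byte form → F3 BD 95 B0.
U+2209: 3-byte form → E2 88 89.
U+16DF: 3-byte form → E1 9B 9F.
U+1D7D5: 4-byte form → F0 9D 9F 95.
U+04F2: 2-byte form → D3 B2.
U+9D1F: 3-byte form → E9 B4 9F.
Concatenated (27 bytes): F1 8D 8F B0 F3 BA B0 BF F3 BD 95 B0 E2 88 89 E1 9B 9F F0 9D 9F 95 D3 B2 E9 B4 9F.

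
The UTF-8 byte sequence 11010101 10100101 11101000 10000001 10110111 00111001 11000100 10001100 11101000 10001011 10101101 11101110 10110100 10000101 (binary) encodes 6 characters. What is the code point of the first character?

U+0565

Offset 0: leading byte 0xD5 = 11010101 → 2-byte char #1 = D5 A5.
Leading byte 0xD5 = 11010101 matches 110xxxxx → 2-byte sequence.
Byte 1: 0xD5 = 11010101, payload 10101 (5 bits).
Byte 2: 0xA5 = 10100101 (10xxxxxx ✓), payload 100101.
Concatenate: 10101100101 = 0x565 (11 bits → U+0565).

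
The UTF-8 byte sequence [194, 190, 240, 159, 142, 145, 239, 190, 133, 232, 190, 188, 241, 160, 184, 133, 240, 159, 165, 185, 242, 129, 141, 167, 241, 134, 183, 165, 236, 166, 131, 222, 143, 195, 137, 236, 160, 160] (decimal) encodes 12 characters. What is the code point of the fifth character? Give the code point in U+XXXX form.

Offset 0: leading byte 0xC2 = 11000010 → 2-byte char #1 = C2 BE.
Offset 2: leading byte 0xF0 = 11110000 → 4-byte char #2 = F0 9F 8E 91.
Offset 6: leading byte 0xEF = 11101111 → 3-byte char #3 = EF BE 85.
Offset 9: leading byte 0xE8 = 11101000 → 3-byte char #4 = E8 BE BC.
Offset 12: leading byte 0xF1 = 11110001 → 4-byte char #5 = F1 A0 B8 85.
Leading byte 0xF1 = 11110001 matches 11110xxx → 4-byte sequence.
Byte 1: 0xF1 = 11110001, payload 001 (3 bits).
Byte 2: 0xA0 = 10100000 (10xxxxxx ✓), payload 100000.
Byte 3: 0xB8 = 10111000 (10xxxxxx ✓), payload 111000.
Byte 4: 0x85 = 10000101 (10xxxxxx ✓), payload 000101.
Concatenate: 001100000111000000101 = 0x60E05 (21 bits → U+60E05).

U+60E05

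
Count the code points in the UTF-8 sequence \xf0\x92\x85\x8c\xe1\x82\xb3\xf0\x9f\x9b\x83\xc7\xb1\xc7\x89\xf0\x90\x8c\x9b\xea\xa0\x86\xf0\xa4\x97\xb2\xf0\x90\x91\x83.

Byte at offset 0: 0xF0 = 11110000 → 4-byte char (#1). Advance 4.
Byte at offset 4: 0xE1 = 11100001 → 3-byte char (#2). Advance 3.
Byte at offset 7: 0xF0 = 11110000 → 4-byte char (#3). Advance 4.
Byte at offset 11: 0xC7 = 11000111 → 2-byte char (#4). Advance 2.
Byte at offset 13: 0xC7 = 11000111 → 2-byte char (#5). Advance 2.
Byte at offset 15: 0xF0 = 11110000 → 4-byte char (#6). Advance 4.
Byte at offset 19: 0xEA = 11101010 → 3-byte char (#7). Advance 3.
Byte at offset 22: 0xF0 = 11110000 → 4-byte char (#8). Advance 4.
Byte at offset 26: 0xF0 = 11110000 → 4-byte char (#9). Advance 4.
Reached end at offset 30 after 9 code points.

9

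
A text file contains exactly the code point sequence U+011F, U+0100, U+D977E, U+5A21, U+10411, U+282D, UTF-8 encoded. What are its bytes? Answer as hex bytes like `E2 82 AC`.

U+011F: 2-byte form → C4 9F.
U+0100: 2-byte form → C4 80.
U+D977E: 4-byte form → F3 99 9D BE.
U+5A21: 3-byte form → E5 A8 A1.
U+10411: 4-byte form → F0 90 90 91.
U+282D: 3-byte form → E2 A0 AD.
Concatenated (18 bytes): C4 9F C4 80 F3 99 9D BE E5 A8 A1 F0 90 90 91 E2 A0 AD.

C4 9F C4 80 F3 99 9D BE E5 A8 A1 F0 90 90 91 E2 A0 AD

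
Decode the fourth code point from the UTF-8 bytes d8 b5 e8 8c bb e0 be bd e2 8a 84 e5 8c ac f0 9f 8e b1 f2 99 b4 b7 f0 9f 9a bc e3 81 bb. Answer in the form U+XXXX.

U+2284

Offset 0: leading byte 0xD8 = 11011000 → 2-byte char #1 = D8 B5.
Offset 2: leading byte 0xE8 = 11101000 → 3-byte char #2 = E8 8C BB.
Offset 5: leading byte 0xE0 = 11100000 → 3-byte char #3 = E0 BE BD.
Offset 8: leading byte 0xE2 = 11100010 → 3-byte char #4 = E2 8A 84.
Leading byte 0xE2 = 11100010 matches 1110xxxx → 3-byte sequence.
Byte 1: 0xE2 = 11100010, payload 0010 (4 bits).
Byte 2: 0x8A = 10001010 (10xxxxxx ✓), payload 001010.
Byte 3: 0x84 = 10000100 (10xxxxxx ✓), payload 000100.
Concatenate: 0010001010000100 = 0x2284 (16 bits → U+2284).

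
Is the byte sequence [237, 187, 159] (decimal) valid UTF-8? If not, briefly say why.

invalid (encodes a surrogate (U+D800–U+DFFF))

Structurally a 3-byte sequence; payload = 0xDEDF.
But 0xDEDF is in U+D800–U+DFFF, the surrogate range. Surrogates are not Unicode scalar values and are forbidden in UTF-8.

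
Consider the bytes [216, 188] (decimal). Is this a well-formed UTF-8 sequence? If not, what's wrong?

Leading byte 0xD8 = 11011000 → 2-byte form.
Continuation bytes 0xBC=10111100 all match 10xxxxxx.
Decoded value 0x63C is ≥ 0x80 (shortest form) and not a surrogate.

valid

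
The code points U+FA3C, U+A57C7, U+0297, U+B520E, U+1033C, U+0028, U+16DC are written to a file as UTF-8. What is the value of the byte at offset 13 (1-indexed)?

0x8E

1-indexed offset 13 is 0-indexed offset 12.
U+FA3C → 3-byte form EF A8 BC at offsets 0–2.
U+A57C7 → 4-byte form F2 A5 9F 87 at offsets 3–6.
U+0297 → 2-byte form CA 97 at offsets 7–8.
U+B520E → 4-byte form F2 B5 88 8E at offsets 9–12.
Offset 12 falls in char 4's range; it's byte 4 of F2 B5 88 8E = 0x8E.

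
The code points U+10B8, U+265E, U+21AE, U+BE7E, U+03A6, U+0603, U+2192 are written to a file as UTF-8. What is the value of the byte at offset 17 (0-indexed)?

U+10B8 → 3-byte form E1 82 B8 at offsets 0–2.
U+265E → 3-byte form E2 99 9E at offsets 3–5.
U+21AE → 3-byte form E2 86 AE at offsets 6–8.
U+BE7E → 3-byte form EB B9 BE at offsets 9–11.
U+03A6 → 2-byte form CE A6 at offsets 12–13.
U+0603 → 2-byte form D8 83 at offsets 14–15.
U+2192 → 3-byte form E2 86 92 at offsets 16–18.
Offset 17 falls in char 7's range; it's byte 2 of E2 86 92 = 0x86.

0x86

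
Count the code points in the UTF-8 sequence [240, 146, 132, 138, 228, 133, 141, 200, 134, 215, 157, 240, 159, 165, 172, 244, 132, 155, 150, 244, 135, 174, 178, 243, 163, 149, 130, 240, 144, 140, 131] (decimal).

9

Byte at offset 0: 0xF0 = 11110000 → 4-byte char (#1). Advance 4.
Byte at offset 4: 0xE4 = 11100100 → 3-byte char (#2). Advance 3.
Byte at offset 7: 0xC8 = 11001000 → 2-byte char (#3). Advance 2.
Byte at offset 9: 0xD7 = 11010111 → 2-byte char (#4). Advance 2.
Byte at offset 11: 0xF0 = 11110000 → 4-byte char (#5). Advance 4.
Byte at offset 15: 0xF4 = 11110100 → 4-byte char (#6). Advance 4.
Byte at offset 19: 0xF4 = 11110100 → 4-byte char (#7). Advance 4.
Byte at offset 23: 0xF3 = 11110011 → 4-byte char (#8). Advance 4.
Byte at offset 27: 0xF0 = 11110000 → 4-byte char (#9). Advance 4.
Reached end at offset 31 after 9 code points.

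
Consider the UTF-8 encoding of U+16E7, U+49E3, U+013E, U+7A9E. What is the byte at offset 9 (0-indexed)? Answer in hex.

U+16E7 → 3-byte form E1 9B A7 at offsets 0–2.
U+49E3 → 3-byte form E4 A7 A3 at offsets 3–5.
U+013E → 2-byte form C4 BE at offsets 6–7.
U+7A9E → 3-byte form E7 AA 9E at offsets 8–10.
Offset 9 falls in char 4's range; it's byte 2 of E7 AA 9E = 0xAA.

0xAA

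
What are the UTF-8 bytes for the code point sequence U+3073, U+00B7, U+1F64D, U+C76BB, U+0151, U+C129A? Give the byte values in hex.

E3 81 B3 C2 B7 F0 9F 99 8D F3 87 9A BB C5 91 F3 81 8A 9A

U+3073: 3-byte form → E3 81 B3.
U+00B7: 2-byte form → C2 B7.
U+1F64D: 4-byte form → F0 9F 99 8D.
U+C76BB: 4-byte form → F3 87 9A BB.
U+0151: 2-byte form → C5 91.
U+C129A: 4-byte form → F3 81 8A 9A.
Concatenated (19 bytes): E3 81 B3 C2 B7 F0 9F 99 8D F3 87 9A BB C5 91 F3 81 8A 9A.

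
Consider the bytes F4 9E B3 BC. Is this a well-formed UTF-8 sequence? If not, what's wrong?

Leading byte 0xF4 = 11110100 → 4-byte form.
Payload = 0x11ECFC, which exceeds U+10FFFF, the maximum Unicode code point. (Leading bytes F5–FF, or F4 followed by ≥ 0x90, are invalid.)

invalid (encodes a value above U+10FFFF)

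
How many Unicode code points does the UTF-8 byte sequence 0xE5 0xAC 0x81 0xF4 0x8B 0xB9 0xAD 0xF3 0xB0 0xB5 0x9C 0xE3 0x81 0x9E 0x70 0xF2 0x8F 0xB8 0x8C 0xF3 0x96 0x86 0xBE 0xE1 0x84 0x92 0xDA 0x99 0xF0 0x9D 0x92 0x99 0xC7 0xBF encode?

Byte at offset 0: 0xE5 = 11100101 → 3-byte char (#1). Advance 3.
Byte at offset 3: 0xF4 = 11110100 → 4-byte char (#2). Advance 4.
Byte at offset 7: 0xF3 = 11110011 → 4-byte char (#3). Advance 4.
Byte at offset 11: 0xE3 = 11100011 → 3-byte char (#4). Advance 3.
Byte at offset 14: 0x70 = 01110000 → 1-byte char (#5). Advance 1.
Byte at offset 15: 0xF2 = 11110010 → 4-byte char (#6). Advance 4.
Byte at offset 19: 0xF3 = 11110011 → 4-byte char (#7). Advance 4.
Byte at offset 23: 0xE1 = 11100001 → 3-byte char (#8). Advance 3.
Byte at offset 26: 0xDA = 11011010 → 2-byte char (#9). Advance 2.
Byte at offset 28: 0xF0 = 11110000 → 4-byte char (#10). Advance 4.
Byte at offset 32: 0xC7 = 11000111 → 2-byte char (#11). Advance 2.
Reached end at offset 34 after 11 code points.

11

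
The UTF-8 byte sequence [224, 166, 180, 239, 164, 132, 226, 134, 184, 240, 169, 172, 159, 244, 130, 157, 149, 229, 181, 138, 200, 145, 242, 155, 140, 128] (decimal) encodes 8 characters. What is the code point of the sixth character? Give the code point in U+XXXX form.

Offset 0: leading byte 0xE0 = 11100000 → 3-byte char #1 = E0 A6 B4.
Offset 3: leading byte 0xEF = 11101111 → 3-byte char #2 = EF A4 84.
Offset 6: leading byte 0xE2 = 11100010 → 3-byte char #3 = E2 86 B8.
Offset 9: leading byte 0xF0 = 11110000 → 4-byte char #4 = F0 A9 AC 9F.
Offset 13: leading byte 0xF4 = 11110100 → 4-byte char #5 = F4 82 9D 95.
Offset 17: leading byte 0xE5 = 11100101 → 3-byte char #6 = E5 B5 8A.
Leading byte 0xE5 = 11100101 matches 1110xxxx → 3-byte sequence.
Byte 1: 0xE5 = 11100101, payload 0101 (4 bits).
Byte 2: 0xB5 = 10110101 (10xxxxxx ✓), payload 110101.
Byte 3: 0x8A = 10001010 (10xxxxxx ✓), payload 001010.
Concatenate: 0101110101001010 = 0x5D4A (16 bits → U+5D4A).

U+5D4A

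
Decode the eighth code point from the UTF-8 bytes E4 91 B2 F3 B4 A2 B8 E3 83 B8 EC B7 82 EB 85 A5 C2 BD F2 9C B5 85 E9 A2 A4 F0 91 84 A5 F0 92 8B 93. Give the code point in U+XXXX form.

Offset 0: leading byte 0xE4 = 11100100 → 3-byte char #1 = E4 91 B2.
Offset 3: leading byte 0xF3 = 11110011 → 4-byte char #2 = F3 B4 A2 B8.
Offset 7: leading byte 0xE3 = 11100011 → 3-byte char #3 = E3 83 B8.
Offset 10: leading byte 0xEC = 11101100 → 3-byte char #4 = EC B7 82.
Offset 13: leading byte 0xEB = 11101011 → 3-byte char #5 = EB 85 A5.
Offset 16: leading byte 0xC2 = 11000010 → 2-byte char #6 = C2 BD.
Offset 18: leading byte 0xF2 = 11110010 → 4-byte char #7 = F2 9C B5 85.
Offset 22: leading byte 0xE9 = 11101001 → 3-byte char #8 = E9 A2 A4.
Leading byte 0xE9 = 11101001 matches 1110xxxx → 3-byte sequence.
Byte 1: 0xE9 = 11101001, payload 1001 (4 bits).
Byte 2: 0xA2 = 10100010 (10xxxxxx ✓), payload 100010.
Byte 3: 0xA4 = 10100100 (10xxxxxx ✓), payload 100100.
Concatenate: 1001100010100100 = 0x98A4 (16 bits → U+98A4).

U+98A4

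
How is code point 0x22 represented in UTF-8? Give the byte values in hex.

22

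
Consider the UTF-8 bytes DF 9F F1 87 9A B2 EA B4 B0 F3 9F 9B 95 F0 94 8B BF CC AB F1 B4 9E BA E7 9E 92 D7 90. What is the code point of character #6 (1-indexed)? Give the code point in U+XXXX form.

U+032B

Offset 0: leading byte 0xDF = 11011111 → 2-byte char #1 = DF 9F.
Offset 2: leading byte 0xF1 = 11110001 → 4-byte char #2 = F1 87 9A B2.
Offset 6: leading byte 0xEA = 11101010 → 3-byte char #3 = EA B4 B0.
Offset 9: leading byte 0xF3 = 11110011 → 4-byte char #4 = F3 9F 9B 95.
Offset 13: leading byte 0xF0 = 11110000 → 4-byte char #5 = F0 94 8B BF.
Offset 17: leading byte 0xCC = 11001100 → 2-byte char #6 = CC AB.
Leading byte 0xCC = 11001100 matches 110xxxxx → 2-byte sequence.
Byte 1: 0xCC = 11001100, payload 01100 (5 bits).
Byte 2: 0xAB = 10101011 (10xxxxxx ✓), payload 101011.
Concatenate: 01100101011 = 0x32B (11 bits → U+032B).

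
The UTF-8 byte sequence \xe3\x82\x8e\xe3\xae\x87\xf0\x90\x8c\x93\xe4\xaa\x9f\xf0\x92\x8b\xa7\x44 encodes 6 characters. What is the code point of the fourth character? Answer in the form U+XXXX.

U+4A9F

Offset 0: leading byte 0xE3 = 11100011 → 3-byte char #1 = E3 82 8E.
Offset 3: leading byte 0xE3 = 11100011 → 3-byte char #2 = E3 AE 87.
Offset 6: leading byte 0xF0 = 11110000 → 4-byte char #3 = F0 90 8C 93.
Offset 10: leading byte 0xE4 = 11100100 → 3-byte char #4 = E4 AA 9F.
Leading byte 0xE4 = 11100100 matches 1110xxxx → 3-byte sequence.
Byte 1: 0xE4 = 11100100, payload 0100 (4 bits).
Byte 2: 0xAA = 10101010 (10xxxxxx ✓), payload 101010.
Byte 3: 0x9F = 10011111 (10xxxxxx ✓), payload 011111.
Concatenate: 0100101010011111 = 0x4A9F (16 bits → U+4A9F).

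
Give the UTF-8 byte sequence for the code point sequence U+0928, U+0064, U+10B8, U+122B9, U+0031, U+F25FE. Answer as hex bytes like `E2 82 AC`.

E0 A4 A8 64 E1 82 B8 F0 92 8A B9 31 F3 B2 97 BE

U+0928: 3-byte form → E0 A4 A8.
U+0064: 1-byte form → 64.
U+10B8: 3-byte form → E1 82 B8.
U+122B9: 4-byte form → F0 92 8A B9.
U+0031: 1-byte form → 31.
U+F25FE: 4-byte form → F3 B2 97 BE.
Concatenated (16 bytes): E0 A4 A8 64 E1 82 B8 F0 92 8A B9 31 F3 B2 97 BE.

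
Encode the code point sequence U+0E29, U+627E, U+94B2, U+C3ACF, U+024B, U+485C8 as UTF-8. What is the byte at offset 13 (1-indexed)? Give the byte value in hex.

1-indexed offset 13 is 0-indexed offset 12.
U+0E29 → 3-byte form E0 B8 A9 at offsets 0–2.
U+627E → 3-byte form E6 89 BE at offsets 3–5.
U+94B2 → 3-byte form E9 92 B2 at offsets 6–8.
U+C3ACF → 4-byte form F3 83 AB 8F at offsets 9–12.
Offset 12 falls in char 4's range; it's byte 4 of F3 83 AB 8F = 0x8F.

0x8F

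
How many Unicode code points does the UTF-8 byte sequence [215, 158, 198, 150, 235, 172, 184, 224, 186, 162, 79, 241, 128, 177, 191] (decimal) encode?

6

Byte at offset 0: 0xD7 = 11010111 → 2-byte char (#1). Advance 2.
Byte at offset 2: 0xC6 = 11000110 → 2-byte char (#2). Advance 2.
Byte at offset 4: 0xEB = 11101011 → 3-byte char (#3). Advance 3.
Byte at offset 7: 0xE0 = 11100000 → 3-byte char (#4). Advance 3.
Byte at offset 10: 0x4F = 01001111 → 1-byte char (#5). Advance 1.
Byte at offset 11: 0xF1 = 11110001 → 4-byte char (#6). Advance 4.
Reached end at offset 15 after 6 code points.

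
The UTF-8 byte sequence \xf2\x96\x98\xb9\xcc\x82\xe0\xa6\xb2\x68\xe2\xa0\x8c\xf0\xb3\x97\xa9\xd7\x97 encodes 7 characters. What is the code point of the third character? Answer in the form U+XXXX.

U+09B2

Offset 0: leading byte 0xF2 = 11110010 → 4-byte char #1 = F2 96 98 B9.
Offset 4: leading byte 0xCC = 11001100 → 2-byte char #2 = CC 82.
Offset 6: leading byte 0xE0 = 11100000 → 3-byte char #3 = E0 A6 B2.
Leading byte 0xE0 = 11100000 matches 1110xxxx → 3-byte sequence.
Byte 1: 0xE0 = 11100000, payload 0000 (4 bits).
Byte 2: 0xA6 = 10100110 (10xxxxxx ✓), payload 100110.
Byte 3: 0xB2 = 10110010 (10xxxxxx ✓), payload 110010.
Concatenate: 0000100110110010 = 0x9B2 (16 bits → U+09B2).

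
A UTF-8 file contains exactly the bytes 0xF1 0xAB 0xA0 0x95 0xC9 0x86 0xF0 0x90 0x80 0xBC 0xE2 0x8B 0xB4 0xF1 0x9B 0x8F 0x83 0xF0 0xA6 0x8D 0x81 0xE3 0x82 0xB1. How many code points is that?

Byte at offset 0: 0xF1 = 11110001 → 4-byte char (#1). Advance 4.
Byte at offset 4: 0xC9 = 11001001 → 2-byte char (#2). Advance 2.
Byte at offset 6: 0xF0 = 11110000 → 4-byte char (#3). Advance 4.
Byte at offset 10: 0xE2 = 11100010 → 3-byte char (#4). Advance 3.
Byte at offset 13: 0xF1 = 11110001 → 4-byte char (#5). Advance 4.
Byte at offset 17: 0xF0 = 11110000 → 4-byte char (#6). Advance 4.
Byte at offset 21: 0xE3 = 11100011 → 3-byte char (#7). Advance 3.
Reached end at offset 24 after 7 code points.

7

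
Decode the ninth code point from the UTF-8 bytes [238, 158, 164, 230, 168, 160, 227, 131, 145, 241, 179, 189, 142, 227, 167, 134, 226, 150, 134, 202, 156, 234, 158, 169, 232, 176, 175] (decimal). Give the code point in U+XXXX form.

U+8C2F

Offset 0: leading byte 0xEE = 11101110 → 3-byte char #1 = EE 9E A4.
Offset 3: leading byte 0xE6 = 11100110 → 3-byte char #2 = E6 A8 A0.
Offset 6: leading byte 0xE3 = 11100011 → 3-byte char #3 = E3 83 91.
Offset 9: leading byte 0xF1 = 11110001 → 4-byte char #4 = F1 B3 BD 8E.
Offset 13: leading byte 0xE3 = 11100011 → 3-byte char #5 = E3 A7 86.
Offset 16: leading byte 0xE2 = 11100010 → 3-byte char #6 = E2 96 86.
Offset 19: leading byte 0xCA = 11001010 → 2-byte char #7 = CA 9C.
Offset 21: leading byte 0xEA = 11101010 → 3-byte char #8 = EA 9E A9.
Offset 24: leading byte 0xE8 = 11101000 → 3-byte char #9 = E8 B0 AF.
Leading byte 0xE8 = 11101000 matches 1110xxxx → 3-byte sequence.
Byte 1: 0xE8 = 11101000, payload 1000 (4 bits).
Byte 2: 0xB0 = 10110000 (10xxxxxx ✓), payload 110000.
Byte 3: 0xAF = 10101111 (10xxxxxx ✓), payload 101111.
Concatenate: 1000110000101111 = 0x8C2F (16 bits → U+8C2F).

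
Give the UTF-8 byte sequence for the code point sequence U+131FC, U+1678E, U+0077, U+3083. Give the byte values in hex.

F0 93 87 BC F0 96 9E 8E 77 E3 82 83

U+131FC: 4-byte form → F0 93 87 BC.
U+1678E: 4-byte form → F0 96 9E 8E.
U+0077: 1-byte form → 77.
U+3083: 3-byte form → E3 82 83.
Concatenated (12 bytes): F0 93 87 BC F0 96 9E 8E 77 E3 82 83.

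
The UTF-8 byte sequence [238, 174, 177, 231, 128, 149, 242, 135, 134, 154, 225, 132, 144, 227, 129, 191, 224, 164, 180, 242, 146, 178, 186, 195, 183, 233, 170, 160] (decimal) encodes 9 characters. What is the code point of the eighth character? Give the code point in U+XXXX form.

U+00F7

Offset 0: leading byte 0xEE = 11101110 → 3-byte char #1 = EE AE B1.
Offset 3: leading byte 0xE7 = 11100111 → 3-byte char #2 = E7 80 95.
Offset 6: leading byte 0xF2 = 11110010 → 4-byte char #3 = F2 87 86 9A.
Offset 10: leading byte 0xE1 = 11100001 → 3-byte char #4 = E1 84 90.
Offset 13: leading byte 0xE3 = 11100011 → 3-byte char #5 = E3 81 BF.
Offset 16: leading byte 0xE0 = 11100000 → 3-byte char #6 = E0 A4 B4.
Offset 19: leading byte 0xF2 = 11110010 → 4-byte char #7 = F2 92 B2 BA.
Offset 23: leading byte 0xC3 = 11000011 → 2-byte char #8 = C3 B7.
Leading byte 0xC3 = 11000011 matches 110xxxxx → 2-byte sequence.
Byte 1: 0xC3 = 11000011, payload 00011 (5 bits).
Byte 2: 0xB7 = 10110111 (10xxxxxx ✓), payload 110111.
Concatenate: 00011110111 = 0xF7 (11 bits → U+00F7).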